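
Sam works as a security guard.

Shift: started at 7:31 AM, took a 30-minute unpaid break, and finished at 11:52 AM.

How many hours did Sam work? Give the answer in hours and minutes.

Shift: 7:31 AM–11:52 AM = 4 h 21 min; less 30 min break → 3 h 51 min

3 h 51 min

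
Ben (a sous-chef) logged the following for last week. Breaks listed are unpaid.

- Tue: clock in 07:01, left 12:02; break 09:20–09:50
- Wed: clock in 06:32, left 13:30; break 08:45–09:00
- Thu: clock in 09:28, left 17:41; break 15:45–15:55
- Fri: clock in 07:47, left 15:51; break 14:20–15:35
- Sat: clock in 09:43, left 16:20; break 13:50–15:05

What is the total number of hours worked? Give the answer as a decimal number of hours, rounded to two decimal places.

31.47 hours

Tue: 07:01–12:02 = 5 h 1 min; less 30 min break → 4 h 31 min
Wed: 06:32–13:30 = 6 h 58 min; less 15 min break → 6 h 43 min
Thu: 09:28–17:41 = 8 h 13 min; less 10 min break → 8 h 3 min
Fri: 07:47–15:51 = 8 h 4 min; less 75 min break → 6 h 49 min
Sat: 09:43–16:20 = 6 h 37 min; less 75 min break → 5 h 22 min
Total: 4 h 31 min + 6 h 43 min + 8 h 3 min + 6 h 49 min + 5 h 22 min = 31 h 28 min.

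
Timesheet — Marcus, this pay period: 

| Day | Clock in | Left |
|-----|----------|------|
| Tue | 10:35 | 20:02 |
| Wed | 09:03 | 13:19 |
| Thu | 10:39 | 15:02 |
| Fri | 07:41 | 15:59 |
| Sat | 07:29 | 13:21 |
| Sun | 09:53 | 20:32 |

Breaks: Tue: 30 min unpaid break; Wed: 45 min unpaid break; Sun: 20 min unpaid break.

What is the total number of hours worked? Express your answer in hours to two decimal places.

Tue: 10:35–20:02 = 9 h 27 min; less 30 min break → 8 h 57 min
Wed: 09:03–13:19 = 4 h 16 min; less 45 min break → 3 h 31 min
Thu: 10:39–15:02 = 4 h 23 min
Fri: 07:41–15:59 = 8 h 18 min
Sat: 07:29–13:21 = 5 h 52 min
Sun: 09:53–20:32 = 10 h 39 min; less 20 min break → 10 h 19 min
Total: 8 h 57 min + 3 h 31 min + 4 h 23 min + 8 h 18 min + 5 h 52 min + 10 h 19 min = 41 h 20 min.

41.33 hours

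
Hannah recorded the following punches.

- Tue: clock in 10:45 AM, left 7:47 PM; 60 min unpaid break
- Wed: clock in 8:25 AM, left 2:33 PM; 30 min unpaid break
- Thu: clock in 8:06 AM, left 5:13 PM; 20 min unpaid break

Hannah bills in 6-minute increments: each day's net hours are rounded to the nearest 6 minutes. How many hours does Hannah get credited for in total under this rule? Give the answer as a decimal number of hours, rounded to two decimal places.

Tue: 10:45 AM–7:47 PM = 9 h 2 min − 60 min = 8 h 2 min → rounds to 8 h 0 min
Wed: 8:25 AM–2:33 PM = 6 h 8 min − 30 min = 5 h 38 min → rounds to 5 h 36 min
Thu: 8:06 AM–5:13 PM = 9 h 7 min − 20 min = 8 h 47 min → rounds to 8 h 48 min
Total credited: 22 h 24 min.

22.40 hours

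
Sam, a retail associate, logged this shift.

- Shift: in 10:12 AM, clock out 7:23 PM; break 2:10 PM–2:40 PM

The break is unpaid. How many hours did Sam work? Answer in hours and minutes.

8 h 41 min

Shift: 10:12 AM–7:23 PM = 9 h 11 min; less 30 min break → 8 h 41 min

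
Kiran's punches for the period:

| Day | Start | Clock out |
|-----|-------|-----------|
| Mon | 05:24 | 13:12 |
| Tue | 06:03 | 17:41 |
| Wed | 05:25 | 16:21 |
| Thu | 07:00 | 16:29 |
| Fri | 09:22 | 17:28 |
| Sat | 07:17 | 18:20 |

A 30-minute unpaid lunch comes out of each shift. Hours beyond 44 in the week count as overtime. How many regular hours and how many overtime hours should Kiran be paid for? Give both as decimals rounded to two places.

Regular 44.00 hours, overtime 12.00 hours

Mon: 05:24–13:12 = 7 h 48 min; less 30 min break → 7 h 18 min
Tue: 06:03–17:41 = 11 h 38 min; less 30 min break → 11 h 8 min
Wed: 05:25–16:21 = 10 h 56 min; less 30 min break → 10 h 26 min
Thu: 07:00–16:29 = 9 h 29 min; less 30 min break → 8 h 59 min
Fri: 09:22–17:28 = 8 h 6 min; less 30 min break → 7 h 36 min
Sat: 07:17–18:20 = 11 h 3 min; less 30 min break → 10 h 33 min
Total worked: 56 h 0 min = 56.00 h.
Threshold 44 h → overtime 12 h 0 min, regular 44 h 0 min.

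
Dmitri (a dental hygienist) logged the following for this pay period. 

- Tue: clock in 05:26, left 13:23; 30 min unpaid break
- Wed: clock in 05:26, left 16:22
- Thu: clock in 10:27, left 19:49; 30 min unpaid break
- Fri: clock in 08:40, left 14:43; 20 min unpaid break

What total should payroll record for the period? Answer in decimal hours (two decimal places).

Tue: 05:26–13:23 = 7 h 57 min; less 30 min break → 7 h 27 min
Wed: 05:26–16:22 = 10 h 56 min
Thu: 10:27–19:49 = 9 h 22 min; less 30 min break → 8 h 52 min
Fri: 08:40–14:43 = 6 h 3 min; less 20 min break → 5 h 43 min
Total: 7 h 27 min + 10 h 56 min + 8 h 52 min + 5 h 43 min = 32 h 58 min.

32.97 hours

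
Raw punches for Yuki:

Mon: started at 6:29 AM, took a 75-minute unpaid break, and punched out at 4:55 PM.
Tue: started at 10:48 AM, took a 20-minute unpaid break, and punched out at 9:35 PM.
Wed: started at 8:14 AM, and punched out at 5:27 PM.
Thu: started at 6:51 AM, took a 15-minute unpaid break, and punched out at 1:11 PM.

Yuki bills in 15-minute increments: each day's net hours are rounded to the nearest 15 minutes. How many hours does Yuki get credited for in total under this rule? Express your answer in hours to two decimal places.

35.00 hours

Mon: 6:29 AM–4:55 PM = 10 h 26 min − 75 min = 9 h 11 min → rounds to 9 h 15 min
Tue: 10:48 AM–9:35 PM = 10 h 47 min − 20 min = 10 h 27 min → rounds to 10 h 30 min
Wed: 8:14 AM–5:27 PM = 9 h 13 min → rounds to 9 h 15 min
Thu: 6:51 AM–1:11 PM = 6 h 20 min − 15 min = 6 h 5 min → rounds to 6 h 0 min
Total credited: 35 h 0 min.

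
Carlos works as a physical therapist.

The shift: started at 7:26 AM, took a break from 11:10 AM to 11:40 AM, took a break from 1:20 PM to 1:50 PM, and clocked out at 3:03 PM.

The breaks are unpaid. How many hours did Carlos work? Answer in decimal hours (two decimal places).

The shift: 7:26 AM–3:03 PM = 7 h 37 min; less 60 min break → 6 h 37 min

6.62 hours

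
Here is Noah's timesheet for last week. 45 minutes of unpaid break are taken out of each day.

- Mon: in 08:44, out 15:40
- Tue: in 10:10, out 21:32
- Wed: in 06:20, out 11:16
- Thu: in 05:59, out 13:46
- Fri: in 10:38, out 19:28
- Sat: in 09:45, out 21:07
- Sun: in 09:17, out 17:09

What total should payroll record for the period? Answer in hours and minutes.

53 h 50 min

Mon: 08:44–15:40 = 6 h 56 min; less 45 min break → 6 h 11 min
Tue: 10:10–21:32 = 11 h 22 min; less 45 min break → 10 h 37 min
Wed: 06:20–11:16 = 4 h 56 min; less 45 min break → 4 h 11 min
Thu: 05:59–13:46 = 7 h 47 min; less 45 min break → 7 h 2 min
Fri: 10:38–19:28 = 8 h 50 min; less 45 min break → 8 h 5 min
Sat: 09:45–21:07 = 11 h 22 min; less 45 min break → 10 h 37 min
Sun: 09:17–17:09 = 7 h 52 min; less 45 min break → 7 h 7 min
Total: 6 h 11 min + 10 h 37 min + 4 h 11 min + 7 h 2 min + 8 h 5 min + 10 h 37 min + 7 h 7 min = 53 h 50 min.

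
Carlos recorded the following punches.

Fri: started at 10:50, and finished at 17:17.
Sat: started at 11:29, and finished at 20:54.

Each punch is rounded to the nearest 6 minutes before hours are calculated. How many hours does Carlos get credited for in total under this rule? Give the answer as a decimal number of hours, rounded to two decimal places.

Fri: in 10:50→10:48, out 17:17→17:18; 6 h 30 min
Sat: in 11:29→11:30, out 20:54→20:54; 9 h 24 min
Total credited: 15 h 54 min.

15.90 hours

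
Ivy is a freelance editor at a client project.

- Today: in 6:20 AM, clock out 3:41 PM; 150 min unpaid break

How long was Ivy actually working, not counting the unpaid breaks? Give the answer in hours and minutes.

6 h 51 min

Today: 6:20 AM–3:41 PM = 9 h 21 min; less 150 min break → 6 h 51 min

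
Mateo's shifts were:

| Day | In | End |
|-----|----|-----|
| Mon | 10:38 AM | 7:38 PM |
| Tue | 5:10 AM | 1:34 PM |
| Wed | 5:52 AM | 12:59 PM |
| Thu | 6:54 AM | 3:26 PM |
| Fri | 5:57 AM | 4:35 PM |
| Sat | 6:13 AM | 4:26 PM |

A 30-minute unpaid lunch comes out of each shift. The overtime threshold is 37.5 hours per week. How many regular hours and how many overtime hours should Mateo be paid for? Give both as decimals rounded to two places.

Regular 37.50 hours, overtime 13.40 hours

Mon: 10:38 AM–7:38 PM = 9 h 0 min; less 30 min break → 8 h 30 min
Tue: 5:10 AM–1:34 PM = 8 h 24 min; less 30 min break → 7 h 54 min
Wed: 5:52 AM–12:59 PM = 7 h 7 min; less 30 min break → 6 h 37 min
Thu: 6:54 AM–3:26 PM = 8 h 32 min; less 30 min break → 8 h 2 min
Fri: 5:57 AM–4:35 PM = 10 h 38 min; less 30 min break → 10 h 8 min
Sat: 6:13 AM–4:26 PM = 10 h 13 min; less 30 min break → 9 h 43 min
Total worked: 50 h 54 min = 50.90 h.
Threshold 37.5 h → overtime 13 h 24 min, regular 37 h 30 min.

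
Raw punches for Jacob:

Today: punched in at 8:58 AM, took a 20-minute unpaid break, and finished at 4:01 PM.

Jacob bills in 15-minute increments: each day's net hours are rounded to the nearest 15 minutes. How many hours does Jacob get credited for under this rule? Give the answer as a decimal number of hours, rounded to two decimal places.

Today: 8:58 AM–4:01 PM = 7 h 3 min − 20 min = 6 h 43 min → rounds to 6 h 45 min

6.75 hours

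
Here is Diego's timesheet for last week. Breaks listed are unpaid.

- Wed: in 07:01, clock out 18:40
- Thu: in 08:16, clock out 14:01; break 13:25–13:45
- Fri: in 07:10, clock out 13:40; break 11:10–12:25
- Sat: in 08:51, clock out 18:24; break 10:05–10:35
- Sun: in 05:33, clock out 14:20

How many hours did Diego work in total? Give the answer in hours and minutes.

40 h 9 min

Wed: 07:01–18:40 = 11 h 39 min
Thu: 08:16–14:01 = 5 h 45 min; less 20 min break → 5 h 25 min
Fri: 07:10–13:40 = 6 h 30 min; less 75 min break → 5 h 15 min
Sat: 08:51–18:24 = 9 h 33 min; less 30 min break → 9 h 3 min
Sun: 05:33–14:20 = 8 h 47 min
Total: 11 h 39 min + 5 h 25 min + 5 h 15 min + 9 h 3 min + 8 h 47 min = 40 h 9 min.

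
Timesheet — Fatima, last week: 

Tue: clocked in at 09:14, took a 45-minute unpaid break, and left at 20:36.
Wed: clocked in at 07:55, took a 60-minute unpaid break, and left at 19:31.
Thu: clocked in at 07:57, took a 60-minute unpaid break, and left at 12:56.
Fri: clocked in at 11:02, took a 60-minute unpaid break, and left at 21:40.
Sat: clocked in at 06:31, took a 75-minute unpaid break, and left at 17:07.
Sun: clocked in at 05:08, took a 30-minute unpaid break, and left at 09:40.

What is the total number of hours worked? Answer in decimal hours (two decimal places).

48.22 hours

Tue: 09:14–20:36 = 11 h 22 min; less 45 min break → 10 h 37 min
Wed: 07:55–19:31 = 11 h 36 min; less 60 min break → 10 h 36 min
Thu: 07:57–12:56 = 4 h 59 min; less 60 min break → 3 h 59 min
Fri: 11:02–21:40 = 10 h 38 min; less 60 min break → 9 h 38 min
Sat: 06:31–17:07 = 10 h 36 min; less 75 min break → 9 h 21 min
Sun: 05:08–09:40 = 4 h 32 min; less 30 min break → 4 h 2 min
Total: 10 h 37 min + 10 h 36 min + 3 h 59 min + 9 h 38 min + 9 h 21 min + 4 h 2 min = 48 h 13 min.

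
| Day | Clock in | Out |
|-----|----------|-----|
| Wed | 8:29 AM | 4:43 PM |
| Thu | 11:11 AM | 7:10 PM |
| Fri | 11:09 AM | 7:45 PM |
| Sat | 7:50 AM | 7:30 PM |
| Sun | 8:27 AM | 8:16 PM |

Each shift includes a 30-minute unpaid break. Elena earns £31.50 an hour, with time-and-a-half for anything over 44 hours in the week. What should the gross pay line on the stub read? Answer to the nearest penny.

£1471.05

Wed: 8:29 AM–4:43 PM = 8 h 14 min; less 30 min break → 7 h 44 min
Thu: 11:11 AM–7:10 PM = 7 h 59 min; less 30 min break → 7 h 29 min
Fri: 11:09 AM–7:45 PM = 8 h 36 min; less 30 min break → 8 h 6 min
Sat: 7:50 AM–7:30 PM = 11 h 40 min; less 30 min break → 11 h 10 min
Sun: 8:27 AM–8:16 PM = 11 h 49 min; less 30 min break → 11 h 19 min
Total worked: 45 h 48 min = 2748 min.
Regular 44 h 0 min = 2640 min at £31.50/h; overtime 1 h 48 min = 108 min at £47.25/h.
Pay = (2640 × £31.50 + 108 × £47.25) ÷ 60 = £1471.05.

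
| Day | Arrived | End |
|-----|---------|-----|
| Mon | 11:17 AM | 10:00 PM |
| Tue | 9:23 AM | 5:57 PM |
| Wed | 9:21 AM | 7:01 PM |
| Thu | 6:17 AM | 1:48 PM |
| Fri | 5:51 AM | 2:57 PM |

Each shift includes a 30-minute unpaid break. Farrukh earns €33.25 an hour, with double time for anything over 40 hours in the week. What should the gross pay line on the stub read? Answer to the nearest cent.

€1533.93

Mon: 11:17 AM–10:00 PM = 10 h 43 min; less 30 min break → 10 h 13 min
Tue: 9:23 AM–5:57 PM = 8 h 34 min; less 30 min break → 8 h 4 min
Wed: 9:21 AM–7:01 PM = 9 h 40 min; less 30 min break → 9 h 10 min
Thu: 6:17 AM–1:48 PM = 7 h 31 min; less 30 min break → 7 h 1 min
Fri: 5:51 AM–2:57 PM = 9 h 6 min; less 30 min break → 8 h 36 min
Total worked: 43 h 4 min = 2584 min.
Regular 40 h 0 min = 2400 min at €33.25/h; overtime 3 h 4 min = 184 min at €66.50/h.
Pay = (2400 × €33.25 + 184 × €66.50) ÷ 60 = €1533.93.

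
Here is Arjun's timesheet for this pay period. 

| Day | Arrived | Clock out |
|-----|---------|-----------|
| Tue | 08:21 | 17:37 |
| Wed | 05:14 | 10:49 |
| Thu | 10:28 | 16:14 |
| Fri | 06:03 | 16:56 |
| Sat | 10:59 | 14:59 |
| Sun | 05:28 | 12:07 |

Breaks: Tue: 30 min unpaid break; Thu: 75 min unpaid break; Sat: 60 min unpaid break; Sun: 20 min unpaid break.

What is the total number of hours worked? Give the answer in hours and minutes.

39 h 4 min

Tue: 08:21–17:37 = 9 h 16 min; less 30 min break → 8 h 46 min
Wed: 05:14–10:49 = 5 h 35 min
Thu: 10:28–16:14 = 5 h 46 min; less 75 min break → 4 h 31 min
Fri: 06:03–16:56 = 10 h 53 min
Sat: 10:59–14:59 = 4 h 0 min; less 60 min break → 3 h 0 min
Sun: 05:28–12:07 = 6 h 39 min; less 20 min break → 6 h 19 min
Total: 8 h 46 min + 5 h 35 min + 4 h 31 min + 10 h 53 min + 3 h 0 min + 6 h 19 min = 39 h 4 min.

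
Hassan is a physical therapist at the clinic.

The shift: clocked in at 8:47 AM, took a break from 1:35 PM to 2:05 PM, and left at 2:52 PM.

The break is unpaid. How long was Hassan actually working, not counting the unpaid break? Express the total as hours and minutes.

5 h 35 min

The shift: 8:47 AM–2:52 PM = 6 h 5 min; less 30 min break → 5 h 35 min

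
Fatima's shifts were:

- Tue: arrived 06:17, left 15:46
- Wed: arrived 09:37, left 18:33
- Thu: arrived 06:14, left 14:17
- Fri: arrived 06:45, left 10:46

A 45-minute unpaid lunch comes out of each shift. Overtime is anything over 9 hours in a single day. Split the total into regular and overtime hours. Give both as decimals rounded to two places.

Regular 27.48 hours, overtime 0.00 hours

Tue: 06:17–15:46 = 9 h 29 min; less 45 min break → 8 h 44 min
Wed: 09:37–18:33 = 8 h 56 min; less 45 min break → 8 h 11 min
Thu: 06:14–14:17 = 8 h 3 min; less 45 min break → 7 h 18 min
Fri: 06:45–10:46 = 4 h 1 min; less 45 min break → 3 h 16 min
Tue reg 8 h 44 min / OT 0 h 0 min; Wed reg 8 h 11 min / OT 0 h 0 min; Thu reg 7 h 18 min / OT 0 h 0 min; Fri reg 3 h 16 min / OT 0 h 0 min.
Totals: regular 27 h 29 min, overtime 0 h 0 min.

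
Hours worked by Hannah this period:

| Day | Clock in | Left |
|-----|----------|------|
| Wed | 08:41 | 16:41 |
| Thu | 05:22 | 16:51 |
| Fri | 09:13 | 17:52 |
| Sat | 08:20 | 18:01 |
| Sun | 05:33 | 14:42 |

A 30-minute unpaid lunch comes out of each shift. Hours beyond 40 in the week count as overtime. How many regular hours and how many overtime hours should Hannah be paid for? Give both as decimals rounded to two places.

Wed: 08:41–16:41 = 8 h 0 min; less 30 min break → 7 h 30 min
Thu: 05:22–16:51 = 11 h 29 min; less 30 min break → 10 h 59 min
Fri: 09:13–17:52 = 8 h 39 min; less 30 min break → 8 h 9 min
Sat: 08:20–18:01 = 9 h 41 min; less 30 min break → 9 h 11 min
Sun: 05:33–14:42 = 9 h 9 min; less 30 min break → 8 h 39 min
Total worked: 44 h 28 min = 44.47 h.
Threshold 40 h → overtime 4 h 28 min, regular 40 h 0 min.

Regular 40.00 hours, overtime 4.47 hours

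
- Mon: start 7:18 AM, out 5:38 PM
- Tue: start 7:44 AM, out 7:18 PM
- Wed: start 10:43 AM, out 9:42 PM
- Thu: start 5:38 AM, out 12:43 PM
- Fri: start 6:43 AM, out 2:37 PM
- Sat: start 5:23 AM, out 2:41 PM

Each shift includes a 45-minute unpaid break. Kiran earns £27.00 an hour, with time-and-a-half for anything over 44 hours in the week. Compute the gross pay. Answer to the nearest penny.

£1539.00

Mon: 7:18 AM–5:38 PM = 10 h 20 min; less 45 min break → 9 h 35 min
Tue: 7:44 AM–7:18 PM = 11 h 34 min; less 45 min break → 10 h 49 min
Wed: 10:43 AM–9:42 PM = 10 h 59 min; less 45 min break → 10 h 14 min
Thu: 5:38 AM–12:43 PM = 7 h 5 min; less 45 min break → 6 h 20 min
Fri: 6:43 AM–2:37 PM = 7 h 54 min; less 45 min break → 7 h 9 min
Sat: 5:23 AM–2:41 PM = 9 h 18 min; less 45 min break → 8 h 33 min
Total worked: 52 h 40 min = 3160 min.
Regular 44 h 0 min = 2640 min at £27.00/h; overtime 8 h 40 min = 520 min at £40.50/h.
Pay = (2640 × £27.00 + 520 × £40.50) ÷ 60 = £1539.00.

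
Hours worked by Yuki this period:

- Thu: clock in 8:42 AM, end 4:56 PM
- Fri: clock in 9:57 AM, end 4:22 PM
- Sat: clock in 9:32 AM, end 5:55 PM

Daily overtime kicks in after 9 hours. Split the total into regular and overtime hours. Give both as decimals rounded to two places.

Thu: 8:42 AM–4:56 PM = 8 h 14 min
Fri: 9:57 AM–4:22 PM = 6 h 25 min
Sat: 9:32 AM–5:55 PM = 8 h 23 min
Thu reg 8 h 14 min / OT 0 h 0 min; Fri reg 6 h 25 min / OT 0 h 0 min; Sat reg 8 h 23 min / OT 0 h 0 min.
Totals: regular 23 h 2 min, overtime 0 h 0 min.

Regular 23.03 hours, overtime 0.00 hours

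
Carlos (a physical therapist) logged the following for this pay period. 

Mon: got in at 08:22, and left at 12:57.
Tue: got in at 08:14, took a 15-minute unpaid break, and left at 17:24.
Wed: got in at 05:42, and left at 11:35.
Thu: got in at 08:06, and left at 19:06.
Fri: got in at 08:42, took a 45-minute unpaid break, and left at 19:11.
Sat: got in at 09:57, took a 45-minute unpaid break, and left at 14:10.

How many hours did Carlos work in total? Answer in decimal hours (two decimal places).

Mon: 08:22–12:57 = 4 h 35 min
Tue: 08:14–17:24 = 9 h 10 min; less 15 min break → 8 h 55 min
Wed: 05:42–11:35 = 5 h 53 min
Thu: 08:06–19:06 = 11 h 0 min
Fri: 08:42–19:11 = 10 h 29 min; less 45 min break → 9 h 44 min
Sat: 09:57–14:10 = 4 h 13 min; less 45 min break → 3 h 28 min
Total: 4 h 35 min + 8 h 55 min + 5 h 53 min + 11 h 0 min + 9 h 44 min + 3 h 28 min = 43 h 35 min.

43.58 hours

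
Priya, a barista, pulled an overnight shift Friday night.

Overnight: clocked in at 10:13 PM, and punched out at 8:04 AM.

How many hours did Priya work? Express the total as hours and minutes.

9 h 51 min

Overnight: 10:13 PM → midnight = 1 h 47 min; midnight → 8:04 AM = 8 h 4 min; span 9 h 51 min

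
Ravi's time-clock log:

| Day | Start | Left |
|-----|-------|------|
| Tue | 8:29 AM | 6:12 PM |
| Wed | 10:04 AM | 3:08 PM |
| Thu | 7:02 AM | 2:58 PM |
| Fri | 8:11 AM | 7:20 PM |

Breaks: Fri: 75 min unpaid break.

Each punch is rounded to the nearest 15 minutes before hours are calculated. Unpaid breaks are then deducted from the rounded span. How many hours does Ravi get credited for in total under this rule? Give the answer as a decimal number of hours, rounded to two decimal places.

Tue: in 8:29 AM→8:30 AM, out 6:12 PM→6:15 PM; 9 h 45 min
Wed: in 10:04 AM→10:00 AM, out 3:08 PM→3:15 PM; 5 h 15 min
Thu: in 7:02 AM→7:00 AM, out 2:58 PM→3:00 PM; 8 h 0 min
Fri: in 8:11 AM→8:15 AM, out 7:20 PM→7:15 PM; 11 h 0 min − 75 min = 9 h 45 min
Total credited: 32 h 45 min.

32.75 hours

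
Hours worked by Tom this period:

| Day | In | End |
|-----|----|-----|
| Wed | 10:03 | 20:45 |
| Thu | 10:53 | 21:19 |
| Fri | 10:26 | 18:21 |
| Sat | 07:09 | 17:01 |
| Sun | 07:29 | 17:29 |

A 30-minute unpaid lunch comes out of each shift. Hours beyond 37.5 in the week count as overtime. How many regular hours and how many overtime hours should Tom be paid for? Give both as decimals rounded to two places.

Regular 37.50 hours, overtime 8.92 hours

Wed: 10:03–20:45 = 10 h 42 min; less 30 min break → 10 h 12 min
Thu: 10:53–21:19 = 10 h 26 min; less 30 min break → 9 h 56 min
Fri: 10:26–18:21 = 7 h 55 min; less 30 min break → 7 h 25 min
Sat: 07:09–17:01 = 9 h 52 min; less 30 min break → 9 h 22 min
Sun: 07:29–17:29 = 10 h 0 min; less 30 min break → 9 h 30 min
Total worked: 46 h 25 min = 46.42 h.
Threshold 37.5 h → overtime 8 h 55 min, regular 37 h 30 min.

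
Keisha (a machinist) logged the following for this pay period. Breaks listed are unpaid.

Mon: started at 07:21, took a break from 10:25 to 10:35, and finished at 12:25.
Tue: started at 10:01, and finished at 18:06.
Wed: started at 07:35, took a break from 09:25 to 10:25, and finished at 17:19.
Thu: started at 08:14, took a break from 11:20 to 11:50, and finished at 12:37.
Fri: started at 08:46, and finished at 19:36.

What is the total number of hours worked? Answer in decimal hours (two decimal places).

Mon: 07:21–12:25 = 5 h 4 min; less 10 min break → 4 h 54 min
Tue: 10:01–18:06 = 8 h 5 min
Wed: 07:35–17:19 = 9 h 44 min; less 60 min break → 8 h 44 min
Thu: 08:14–12:37 = 4 h 23 min; less 30 min break → 3 h 53 min
Fri: 08:46–19:36 = 10 h 50 min
Total: 4 h 54 min + 8 h 5 min + 8 h 44 min + 3 h 53 min + 10 h 50 min = 36 h 26 min.

36.43 hours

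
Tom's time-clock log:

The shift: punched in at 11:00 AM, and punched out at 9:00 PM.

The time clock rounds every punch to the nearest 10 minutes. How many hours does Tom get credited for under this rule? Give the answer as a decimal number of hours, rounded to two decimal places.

10.00 hours

The shift: in 11:00 AM→11:00 AM, out 9:00 PM→9:00 PM; 10 h 0 min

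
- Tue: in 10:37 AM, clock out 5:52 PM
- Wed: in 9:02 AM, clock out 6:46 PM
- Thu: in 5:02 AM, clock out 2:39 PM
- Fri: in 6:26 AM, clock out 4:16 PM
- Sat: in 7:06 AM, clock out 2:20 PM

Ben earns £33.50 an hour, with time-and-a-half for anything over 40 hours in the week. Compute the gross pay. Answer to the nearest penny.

£1524.25

Tue: 10:37 AM–5:52 PM = 7 h 15 min
Wed: 9:02 AM–6:46 PM = 9 h 44 min
Thu: 5:02 AM–2:39 PM = 9 h 37 min
Fri: 6:26 AM–4:16 PM = 9 h 50 min
Sat: 7:06 AM–2:20 PM = 7 h 14 min
Total worked: 43 h 40 min = 2620 min.
Regular 40 h 0 min = 2400 min at £33.50/h; overtime 3 h 40 min = 220 min at £50.25/h.
Pay = (2400 × £33.50 + 220 × £50.25) ÷ 60 = £1524.25.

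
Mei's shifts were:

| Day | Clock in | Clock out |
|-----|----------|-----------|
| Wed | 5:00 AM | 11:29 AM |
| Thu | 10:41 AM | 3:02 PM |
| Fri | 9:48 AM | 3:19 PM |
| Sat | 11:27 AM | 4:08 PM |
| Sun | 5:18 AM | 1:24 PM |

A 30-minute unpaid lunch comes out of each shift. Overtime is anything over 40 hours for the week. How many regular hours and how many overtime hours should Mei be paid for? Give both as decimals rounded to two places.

Regular 26.63 hours, overtime 0.00 hours

Wed: 5:00 AM–11:29 AM = 6 h 29 min; less 30 min break → 5 h 59 min
Thu: 10:41 AM–3:02 PM = 4 h 21 min; less 30 min break → 3 h 51 min
Fri: 9:48 AM–3:19 PM = 5 h 31 min; less 30 min break → 5 h 1 min
Sat: 11:27 AM–4:08 PM = 4 h 41 min; less 30 min break → 4 h 11 min
Sun: 5:18 AM–1:24 PM = 8 h 6 min; less 30 min break → 7 h 36 min
Total worked: 26 h 38 min = 26.63 h.
Threshold 40 h → overtime 0 h 0 min, regular 26 h 38 min.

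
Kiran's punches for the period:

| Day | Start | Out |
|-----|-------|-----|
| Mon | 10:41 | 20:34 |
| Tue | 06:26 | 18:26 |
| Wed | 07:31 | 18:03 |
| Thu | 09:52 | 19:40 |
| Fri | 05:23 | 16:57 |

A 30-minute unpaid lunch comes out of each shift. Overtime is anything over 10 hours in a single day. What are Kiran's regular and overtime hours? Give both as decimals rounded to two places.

Mon: 10:41–20:34 = 9 h 53 min; less 30 min break → 9 h 23 min
Tue: 06:26–18:26 = 12 h 0 min; less 30 min break → 11 h 30 min
Wed: 07:31–18:03 = 10 h 32 min; less 30 min break → 10 h 2 min
Thu: 09:52–19:40 = 9 h 48 min; less 30 min break → 9 h 18 min
Fri: 05:23–16:57 = 11 h 34 min; less 30 min break → 11 h 4 min
Mon reg 9 h 23 min / OT 0 h 0 min; Tue reg 10 h 0 min / OT 1 h 30 min; Wed reg 10 h 0 min / OT 0 h 2 min; Thu reg 9 h 18 min / OT 0 h 0 min; Fri reg 10 h 0 min / OT 1 h 4 min.
Totals: regular 48 h 41 min, overtime 2 h 36 min.

Regular 48.68 hours, overtime 2.60 hours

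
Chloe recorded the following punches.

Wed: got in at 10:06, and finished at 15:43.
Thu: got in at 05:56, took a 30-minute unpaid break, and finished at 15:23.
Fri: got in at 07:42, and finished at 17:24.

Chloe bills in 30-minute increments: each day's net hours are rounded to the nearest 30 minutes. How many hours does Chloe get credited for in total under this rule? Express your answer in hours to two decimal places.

Wed: 10:06–15:43 = 5 h 37 min → rounds to 5 h 30 min
Thu: 05:56–15:23 = 9 h 27 min − 30 min = 8 h 57 min → rounds to 9 h 0 min
Fri: 07:42–17:24 = 9 h 42 min → rounds to 9 h 30 min
Total credited: 24 h 0 min.

24.00 hours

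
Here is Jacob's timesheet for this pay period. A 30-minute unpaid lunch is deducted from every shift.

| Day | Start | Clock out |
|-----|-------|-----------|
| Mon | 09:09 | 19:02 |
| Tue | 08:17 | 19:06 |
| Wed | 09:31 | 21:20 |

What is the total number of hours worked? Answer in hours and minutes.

31 h 1 min

Mon: 09:09–19:02 = 9 h 53 min; less 30 min break → 9 h 23 min
Tue: 08:17–19:06 = 10 h 49 min; less 30 min break → 10 h 19 min
Wed: 09:31–21:20 = 11 h 49 min; less 30 min break → 11 h 19 min
Total: 9 h 23 min + 10 h 19 min + 11 h 19 min = 31 h 1 min.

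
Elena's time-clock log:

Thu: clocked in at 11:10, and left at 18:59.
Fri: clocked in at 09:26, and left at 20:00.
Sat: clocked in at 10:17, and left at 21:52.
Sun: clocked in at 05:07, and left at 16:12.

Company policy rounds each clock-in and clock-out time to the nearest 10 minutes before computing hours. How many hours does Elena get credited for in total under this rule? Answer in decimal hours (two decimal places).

40.83 hours

Thu: in 11:10→11:10, out 18:59→19:00; 7 h 50 min
Fri: in 09:26→09:30, out 20:00→20:00; 10 h 30 min
Sat: in 10:17→10:20, out 21:52→21:50; 11 h 30 min
Sun: in 05:07→05:10, out 16:12→16:10; 11 h 0 min
Total credited: 40 h 50 min.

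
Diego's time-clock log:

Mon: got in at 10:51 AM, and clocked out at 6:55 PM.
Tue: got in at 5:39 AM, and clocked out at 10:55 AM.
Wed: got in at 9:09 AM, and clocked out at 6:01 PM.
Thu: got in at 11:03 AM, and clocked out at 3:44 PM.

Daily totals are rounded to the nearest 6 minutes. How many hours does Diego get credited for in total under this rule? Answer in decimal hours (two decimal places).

Mon: 10:51 AM–6:55 PM = 8 h 4 min → rounds to 8 h 6 min
Tue: 5:39 AM–10:55 AM = 5 h 16 min → rounds to 5 h 18 min
Wed: 9:09 AM–6:01 PM = 8 h 52 min → rounds to 8 h 54 min
Thu: 11:03 AM–3:44 PM = 4 h 41 min → rounds to 4 h 42 min
Total credited: 27 h 0 min.

27.00 hours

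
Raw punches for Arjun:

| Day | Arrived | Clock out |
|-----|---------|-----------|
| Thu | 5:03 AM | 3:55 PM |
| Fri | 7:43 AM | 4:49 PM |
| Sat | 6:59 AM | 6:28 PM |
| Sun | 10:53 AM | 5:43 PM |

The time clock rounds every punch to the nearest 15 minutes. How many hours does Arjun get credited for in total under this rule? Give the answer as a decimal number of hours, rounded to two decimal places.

Thu: in 5:03 AM→5:00 AM, out 3:55 PM→4:00 PM; 11 h 0 min
Fri: in 7:43 AM→7:45 AM, out 4:49 PM→4:45 PM; 9 h 0 min
Sat: in 6:59 AM→7:00 AM, out 6:28 PM→6:30 PM; 11 h 30 min
Sun: in 10:53 AM→11:00 AM, out 5:43 PM→5:45 PM; 6 h 45 min
Total credited: 38 h 15 min.

38.25 hours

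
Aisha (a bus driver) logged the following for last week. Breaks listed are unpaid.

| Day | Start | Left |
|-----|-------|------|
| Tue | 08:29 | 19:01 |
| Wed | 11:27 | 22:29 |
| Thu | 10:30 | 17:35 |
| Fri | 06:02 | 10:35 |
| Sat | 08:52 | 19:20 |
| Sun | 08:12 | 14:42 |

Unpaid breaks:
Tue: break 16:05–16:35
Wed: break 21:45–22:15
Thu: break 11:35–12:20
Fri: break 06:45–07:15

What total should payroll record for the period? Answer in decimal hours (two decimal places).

Tue: 08:29–19:01 = 10 h 32 min; less 30 min break → 10 h 2 min
Wed: 11:27–22:29 = 11 h 2 min; less 30 min break → 10 h 32 min
Thu: 10:30–17:35 = 7 h 5 min; less 45 min break → 6 h 20 min
Fri: 06:02–10:35 = 4 h 33 min; less 30 min break → 4 h 3 min
Sat: 08:52–19:20 = 10 h 28 min
Sun: 08:12–14:42 = 6 h 30 min
Total: 10 h 2 min + 10 h 32 min + 6 h 20 min + 4 h 3 min + 10 h 28 min + 6 h 30 min = 47 h 55 min.

47.92 hours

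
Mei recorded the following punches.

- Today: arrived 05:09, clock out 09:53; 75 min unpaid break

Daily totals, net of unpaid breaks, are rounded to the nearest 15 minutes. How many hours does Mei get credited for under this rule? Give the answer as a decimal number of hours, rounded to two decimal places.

3.50 hours

Today: 05:09–09:53 = 4 h 44 min − 75 min = 3 h 29 min → rounds to 3 h 30 min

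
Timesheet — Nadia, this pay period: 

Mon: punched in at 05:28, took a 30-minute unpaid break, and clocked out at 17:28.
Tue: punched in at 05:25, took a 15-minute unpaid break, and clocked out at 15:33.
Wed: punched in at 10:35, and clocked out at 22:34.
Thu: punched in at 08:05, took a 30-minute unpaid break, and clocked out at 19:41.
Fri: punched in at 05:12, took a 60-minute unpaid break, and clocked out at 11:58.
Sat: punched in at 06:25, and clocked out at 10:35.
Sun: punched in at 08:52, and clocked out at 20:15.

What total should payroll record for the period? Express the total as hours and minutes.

65 h 47 min

Mon: 05:28–17:28 = 12 h 0 min; less 30 min break → 11 h 30 min
Tue: 05:25–15:33 = 10 h 8 min; less 15 min break → 9 h 53 min
Wed: 10:35–22:34 = 11 h 59 min
Thu: 08:05–19:41 = 11 h 36 min; less 30 min break → 11 h 6 min
Fri: 05:12–11:58 = 6 h 46 min; less 60 min break → 5 h 46 min
Sat: 06:25–10:35 = 4 h 10 min
Sun: 08:52–20:15 = 11 h 23 min
Total: 11 h 30 min + 9 h 53 min + 11 h 59 min + 11 h 6 min + 5 h 46 min + 4 h 10 min + 11 h 23 min = 65 h 47 min.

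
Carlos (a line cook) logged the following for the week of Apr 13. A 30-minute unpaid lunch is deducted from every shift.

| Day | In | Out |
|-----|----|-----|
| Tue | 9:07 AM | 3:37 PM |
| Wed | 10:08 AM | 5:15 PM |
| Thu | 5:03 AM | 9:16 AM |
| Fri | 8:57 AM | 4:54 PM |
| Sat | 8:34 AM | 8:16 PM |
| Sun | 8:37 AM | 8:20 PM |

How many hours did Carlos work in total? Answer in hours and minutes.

Tue: 9:07 AM–3:37 PM = 6 h 30 min; less 30 min break → 6 h 0 min
Wed: 10:08 AM–5:15 PM = 7 h 7 min; less 30 min break → 6 h 37 min
Thu: 5:03 AM–9:16 AM = 4 h 13 min; less 30 min break → 3 h 43 min
Fri: 8:57 AM–4:54 PM = 7 h 57 min; less 30 min break → 7 h 27 min
Sat: 8:34 AM–8:16 PM = 11 h 42 min; less 30 min break → 11 h 12 min
Sun: 8:37 AM–8:20 PM = 11 h 43 min; less 30 min break → 11 h 13 min
Total: 6 h 0 min + 6 h 37 min + 3 h 43 min + 7 h 27 min + 11 h 12 min + 11 h 13 min = 46 h 12 min.

46 h 12 min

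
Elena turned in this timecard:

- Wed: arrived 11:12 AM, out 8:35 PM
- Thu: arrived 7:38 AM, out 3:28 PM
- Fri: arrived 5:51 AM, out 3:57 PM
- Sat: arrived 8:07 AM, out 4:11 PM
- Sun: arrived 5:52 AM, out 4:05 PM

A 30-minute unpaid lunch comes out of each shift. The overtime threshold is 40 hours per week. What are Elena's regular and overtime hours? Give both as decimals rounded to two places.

Regular 40.00 hours, overtime 3.10 hours

Wed: 11:12 AM–8:35 PM = 9 h 23 min; less 30 min break → 8 h 53 min
Thu: 7:38 AM–3:28 PM = 7 h 50 min; less 30 min break → 7 h 20 min
Fri: 5:51 AM–3:57 PM = 10 h 6 min; less 30 min break → 9 h 36 min
Sat: 8:07 AM–4:11 PM = 8 h 4 min; less 30 min break → 7 h 34 min
Sun: 5:52 AM–4:05 PM = 10 h 13 min; less 30 min break → 9 h 43 min
Total worked: 43 h 6 min = 43.10 h.
Threshold 40 h → overtime 3 h 6 min, regular 40 h 0 min.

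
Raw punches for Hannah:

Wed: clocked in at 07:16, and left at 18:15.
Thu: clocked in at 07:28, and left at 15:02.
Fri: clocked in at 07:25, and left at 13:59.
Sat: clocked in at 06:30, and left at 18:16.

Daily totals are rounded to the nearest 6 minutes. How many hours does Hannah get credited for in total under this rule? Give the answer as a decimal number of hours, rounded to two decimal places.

37.00 hours

Wed: 07:16–18:15 = 10 h 59 min → rounds to 11 h 0 min
Thu: 07:28–15:02 = 7 h 34 min → rounds to 7 h 36 min
Fri: 07:25–13:59 = 6 h 34 min → rounds to 6 h 36 min
Sat: 06:30–18:16 = 11 h 46 min → rounds to 11 h 48 min
Total credited: 37 h 0 min.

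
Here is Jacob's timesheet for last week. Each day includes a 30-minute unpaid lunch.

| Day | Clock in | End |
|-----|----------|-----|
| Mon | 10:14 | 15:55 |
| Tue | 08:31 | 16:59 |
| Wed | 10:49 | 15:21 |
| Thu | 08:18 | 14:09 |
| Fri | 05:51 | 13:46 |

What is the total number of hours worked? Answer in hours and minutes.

Mon: 10:14–15:55 = 5 h 41 min; less 30 min break → 5 h 11 min
Tue: 08:31–16:59 = 8 h 28 min; less 30 min break → 7 h 58 min
Wed: 10:49–15:21 = 4 h 32 min; less 30 min break → 4 h 2 min
Thu: 08:18–14:09 = 5 h 51 min; less 30 min break → 5 h 21 min
Fri: 05:51–13:46 = 7 h 55 min; less 30 min break → 7 h 25 min
Total: 5 h 11 min + 7 h 58 min + 4 h 2 min + 5 h 21 min + 7 h 25 min = 29 h 57 min.

29 h 57 min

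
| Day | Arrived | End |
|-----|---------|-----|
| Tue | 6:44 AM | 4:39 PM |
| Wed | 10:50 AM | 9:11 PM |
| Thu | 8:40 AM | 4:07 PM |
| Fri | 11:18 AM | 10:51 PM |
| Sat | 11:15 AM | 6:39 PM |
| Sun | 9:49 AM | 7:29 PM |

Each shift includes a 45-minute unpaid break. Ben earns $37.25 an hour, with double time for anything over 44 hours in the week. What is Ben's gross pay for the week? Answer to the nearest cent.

$2222.58

Tue: 6:44 AM–4:39 PM = 9 h 55 min; less 45 min break → 9 h 10 min
Wed: 10:50 AM–9:11 PM = 10 h 21 min; less 45 min break → 9 h 36 min
Thu: 8:40 AM–4:07 PM = 7 h 27 min; less 45 min break → 6 h 42 min
Fri: 11:18 AM–10:51 PM = 11 h 33 min; less 45 min break → 10 h 48 min
Sat: 11:15 AM–6:39 PM = 7 h 24 min; less 45 min break → 6 h 39 min
Sun: 9:49 AM–7:29 PM = 9 h 40 min; less 45 min break → 8 h 55 min
Total worked: 51 h 50 min = 3110 min.
Regular 44 h 0 min = 2640 min at $37.25/h; overtime 7 h 50 min = 470 min at $74.50/h.
Pay = (2640 × $37.25 + 470 × $74.50) ÷ 60 = $2222.58.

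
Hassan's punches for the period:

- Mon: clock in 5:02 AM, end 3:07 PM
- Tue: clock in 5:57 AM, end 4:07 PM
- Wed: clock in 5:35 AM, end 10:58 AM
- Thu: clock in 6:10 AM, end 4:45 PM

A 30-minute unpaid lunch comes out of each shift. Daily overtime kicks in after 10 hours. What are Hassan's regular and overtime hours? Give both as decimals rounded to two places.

Mon: 5:02 AM–3:07 PM = 10 h 5 min; less 30 min break → 9 h 35 min
Tue: 5:57 AM–4:07 PM = 10 h 10 min; less 30 min break → 9 h 40 min
Wed: 5:35 AM–10:58 AM = 5 h 23 min; less 30 min break → 4 h 53 min
Thu: 6:10 AM–4:45 PM = 10 h 35 min; less 30 min break → 10 h 5 min
Mon reg 9 h 35 min / OT 0 h 0 min; Tue reg 9 h 40 min / OT 0 h 0 min; Wed reg 4 h 53 min / OT 0 h 0 min; Thu reg 10 h 0 min / OT 0 h 5 min.
Totals: regular 34 h 8 min, overtime 0 h 5 min.

Regular 34.13 hours, overtime 0.08 hours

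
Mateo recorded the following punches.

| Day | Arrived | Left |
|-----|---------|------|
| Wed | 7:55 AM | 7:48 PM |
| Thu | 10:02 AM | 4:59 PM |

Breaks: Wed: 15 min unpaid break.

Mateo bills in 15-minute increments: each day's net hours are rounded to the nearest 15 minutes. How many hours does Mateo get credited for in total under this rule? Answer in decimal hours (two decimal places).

Wed: 7:55 AM–7:48 PM = 11 h 53 min − 15 min = 11 h 38 min → rounds to 11 h 45 min
Thu: 10:02 AM–4:59 PM = 6 h 57 min → rounds to 7 h 0 min
Total credited: 18 h 45 min.

18.75 hours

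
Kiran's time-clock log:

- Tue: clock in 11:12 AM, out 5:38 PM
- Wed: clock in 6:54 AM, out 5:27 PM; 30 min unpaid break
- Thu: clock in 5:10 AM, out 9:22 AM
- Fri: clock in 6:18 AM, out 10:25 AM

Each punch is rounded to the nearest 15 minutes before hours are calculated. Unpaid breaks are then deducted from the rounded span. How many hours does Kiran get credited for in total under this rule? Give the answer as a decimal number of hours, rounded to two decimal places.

Tue: in 11:12 AM→11:15 AM, out 5:38 PM→5:45 PM; 6 h 30 min
Wed: in 6:54 AM→7:00 AM, out 5:27 PM→5:30 PM; 10 h 30 min − 30 min = 10 h 0 min
Thu: in 5:10 AM→5:15 AM, out 9:22 AM→9:15 AM; 4 h 0 min
Fri: in 6:18 AM→6:15 AM, out 10:25 AM→10:30 AM; 4 h 15 min
Total credited: 24 h 45 min.

24.75 hours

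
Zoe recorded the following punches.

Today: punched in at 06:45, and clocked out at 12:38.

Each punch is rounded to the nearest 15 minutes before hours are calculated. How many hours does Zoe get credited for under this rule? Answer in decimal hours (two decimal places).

Today: in 06:45→06:45, out 12:38→12:45; 6 h 0 min

6.00 hours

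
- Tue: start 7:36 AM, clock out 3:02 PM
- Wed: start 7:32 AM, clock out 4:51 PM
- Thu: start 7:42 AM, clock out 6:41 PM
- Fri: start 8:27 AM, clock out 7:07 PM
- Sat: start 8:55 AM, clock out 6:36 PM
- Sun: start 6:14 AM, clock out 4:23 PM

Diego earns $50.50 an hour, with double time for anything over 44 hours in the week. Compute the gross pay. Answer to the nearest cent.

Tue: 7:36 AM–3:02 PM = 7 h 26 min
Wed: 7:32 AM–4:51 PM = 9 h 19 min
Thu: 7:42 AM–6:41 PM = 10 h 59 min
Fri: 8:27 AM–7:07 PM = 10 h 40 min
Sat: 8:55 AM–6:36 PM = 9 h 41 min
Sun: 6:14 AM–4:23 PM = 10 h 9 min
Total worked: 58 h 14 min = 3494 min.
Regular 44 h 0 min = 2640 min at $50.50/h; overtime 14 h 14 min = 854 min at $101.00/h.
Pay = (2640 × $50.50 + 854 × $101.00) ÷ 60 = $3659.57.

$3659.57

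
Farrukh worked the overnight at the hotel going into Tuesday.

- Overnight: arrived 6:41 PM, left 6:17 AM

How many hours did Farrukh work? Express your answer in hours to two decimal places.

11.60 hours

Overnight: 6:41 PM → midnight = 5 h 19 min; midnight → 6:17 AM = 6 h 17 min; span 11 h 36 min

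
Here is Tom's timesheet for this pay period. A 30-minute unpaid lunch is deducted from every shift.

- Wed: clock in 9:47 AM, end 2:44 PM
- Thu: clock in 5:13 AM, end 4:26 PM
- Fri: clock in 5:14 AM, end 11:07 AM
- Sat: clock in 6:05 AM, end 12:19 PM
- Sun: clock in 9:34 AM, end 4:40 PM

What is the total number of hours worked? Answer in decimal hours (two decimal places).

32.88 hours

Wed: 9:47 AM–2:44 PM = 4 h 57 min; less 30 min break → 4 h 27 min
Thu: 5:13 AM–4:26 PM = 11 h 13 min; less 30 min break → 10 h 43 min
Fri: 5:14 AM–11:07 AM = 5 h 53 min; less 30 min break → 5 h 23 min
Sat: 6:05 AM–12:19 PM = 6 h 14 min; less 30 min break → 5 h 44 min
Sun: 9:34 AM–4:40 PM = 7 h 6 min; less 30 min break → 6 h 36 min
Total: 4 h 27 min + 10 h 43 min + 5 h 23 min + 5 h 44 min + 6 h 36 min = 32 h 53 min.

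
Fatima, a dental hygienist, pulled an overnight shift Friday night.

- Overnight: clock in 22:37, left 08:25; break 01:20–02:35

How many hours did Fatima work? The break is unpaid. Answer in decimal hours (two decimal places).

Overnight: 22:37 → midnight = 1 h 23 min; midnight → 08:25 = 8 h 25 min; span 9 h 48 min; less 75 min break → 8 h 33 min

8.55 hours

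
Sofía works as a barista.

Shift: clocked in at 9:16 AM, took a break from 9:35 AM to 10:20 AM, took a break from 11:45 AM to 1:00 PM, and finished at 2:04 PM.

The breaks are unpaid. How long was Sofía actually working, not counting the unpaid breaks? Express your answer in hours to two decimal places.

Shift: 9:16 AM–2:04 PM = 4 h 48 min; less 120 min break → 2 h 48 min

2.80 hours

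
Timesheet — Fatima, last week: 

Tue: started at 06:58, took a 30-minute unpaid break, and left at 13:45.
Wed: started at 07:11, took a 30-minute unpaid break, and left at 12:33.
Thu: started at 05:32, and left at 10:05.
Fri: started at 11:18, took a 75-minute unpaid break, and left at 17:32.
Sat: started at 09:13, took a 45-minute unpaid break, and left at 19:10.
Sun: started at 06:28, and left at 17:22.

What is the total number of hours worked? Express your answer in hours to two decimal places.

40.78 hours

Tue: 06:58–13:45 = 6 h 47 min; less 30 min break → 6 h 17 min
Wed: 07:11–12:33 = 5 h 22 min; less 30 min break → 4 h 52 min
Thu: 05:32–10:05 = 4 h 33 min
Fri: 11:18–17:32 = 6 h 14 min; less 75 min break → 4 h 59 min
Sat: 09:13–19:10 = 9 h 57 min; less 45 min break → 9 h 12 min
Sun: 06:28–17:22 = 10 h 54 min
Total: 6 h 17 min + 4 h 52 min + 4 h 33 min + 4 h 59 min + 9 h 12 min + 10 h 54 min = 40 h 47 min.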